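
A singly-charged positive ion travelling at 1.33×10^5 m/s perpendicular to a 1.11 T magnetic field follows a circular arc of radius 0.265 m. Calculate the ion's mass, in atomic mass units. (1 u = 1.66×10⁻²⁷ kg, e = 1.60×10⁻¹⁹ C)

m ≈ 213 u

qvB = mv²/r ⇒ m = qBr/v.
m = (1×1.60×10^-19)(1.11)(0.265) / (1.33×10^5) = 3.54×10^-25 kg = 213 u.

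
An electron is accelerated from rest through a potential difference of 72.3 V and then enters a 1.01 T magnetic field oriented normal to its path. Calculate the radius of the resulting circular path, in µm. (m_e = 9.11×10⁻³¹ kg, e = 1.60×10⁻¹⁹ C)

r ≈ 28.4 µm

The kinetic energy gained is K = qV = (1×1.60×10^-19)(72.3) = 1.16×10^-17 J.
v = √(2K/m) = 5.04×10^6 m/s.
r = mv/(qB) = (9.11×10^-31)(5.04×10^6) / [(1×1.60×10^-19)(1.01)] = 2.84×10^-5 m.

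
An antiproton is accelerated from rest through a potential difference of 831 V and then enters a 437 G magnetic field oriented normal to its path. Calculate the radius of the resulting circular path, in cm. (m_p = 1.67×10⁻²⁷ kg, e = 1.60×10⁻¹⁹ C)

r ≈ 9.53 cm

The kinetic energy gained is K = qV = (1×1.60×10^-19)(831) = 1.33×10^-16 J.
v = √(2K/m) = 3.99×10^5 m/s.
r = mv/(qB) = (1.67×10^-27)(3.99×10^5) / [(1×1.60×10^-19)(0.0437)] = 0.0953 m.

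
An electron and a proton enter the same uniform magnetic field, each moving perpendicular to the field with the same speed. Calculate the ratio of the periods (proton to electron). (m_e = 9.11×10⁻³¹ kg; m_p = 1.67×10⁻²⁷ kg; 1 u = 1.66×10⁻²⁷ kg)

T = 2πm/(qB) is independent of speed, so T₂/T₁ = (m₂/q₂)/(m₁/q₁).
T_{proton}/T_{electron} = (1.67×10^-27/1e) / (9.11×10^-31/1e) = 1830.

ratio ≈ 1830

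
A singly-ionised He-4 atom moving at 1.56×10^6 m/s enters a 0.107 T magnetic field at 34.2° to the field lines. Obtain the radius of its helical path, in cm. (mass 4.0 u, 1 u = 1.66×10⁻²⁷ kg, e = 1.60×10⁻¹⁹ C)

Only the perpendicular component v⊥ = v sin34.2° = 8.77×10^5 m/s is bent by the field.
r = m v⊥ /(qB) = (6.64×10^-27)(8.77×10^5) / [(1×1.60×10^-19)(0.107)] = 0.340 m.

r ≈ 34.0 cm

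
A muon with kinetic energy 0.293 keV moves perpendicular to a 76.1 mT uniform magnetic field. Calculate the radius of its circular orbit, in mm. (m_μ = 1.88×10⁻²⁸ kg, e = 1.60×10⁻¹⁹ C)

Convert the energy: K = 0.293 keV = 4.69×10^-17 J.
v = √(2K/m) = √(2·4.69×10^-17/1.88×10^-28) = 7.06×10^5 m/s.
r = mv/(qB) = (1.88×10^-28)(7.06×10^5) / [(1×1.60×10^-19)(0.0761)] = 0.0109 m.

r ≈ 10.9 mm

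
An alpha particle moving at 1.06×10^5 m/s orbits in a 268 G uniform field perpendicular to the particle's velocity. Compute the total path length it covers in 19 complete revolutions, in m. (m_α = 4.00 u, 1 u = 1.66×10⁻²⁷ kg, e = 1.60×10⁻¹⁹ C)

L ≈ 9.80 m

r = mv/(qB) = 0.0821 m, so one revolution covers 2πr = 0.516 m.
In 19 revolutions: L = 19·2πr = 9.80 m.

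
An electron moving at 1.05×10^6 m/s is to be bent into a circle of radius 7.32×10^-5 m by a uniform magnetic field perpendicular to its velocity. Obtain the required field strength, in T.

qvB = mv²/r gives B = mv/(qr).
B = (9.11×10^-31)(1.05×10^6) / [(1×1.60×10^-19)(7.32×10^-5)] = 0.0817 T.

B ≈ 0.0817 T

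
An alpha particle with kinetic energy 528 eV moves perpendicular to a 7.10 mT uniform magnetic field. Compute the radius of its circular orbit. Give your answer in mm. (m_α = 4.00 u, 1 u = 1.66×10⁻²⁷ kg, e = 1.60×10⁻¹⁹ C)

r ≈ 466 mm

Convert the energy: K = 528 eV = 8.45×10^-17 J.
v = √(2K/m) = √(2·8.45×10^-17/6.64×10^-27) = 1.60×10^5 m/s.
r = mv/(qB) = (6.64×10^-27)(1.60×10^5) / [(2×1.60×10^-19)(7.10×10^-3)] = 0.466 m.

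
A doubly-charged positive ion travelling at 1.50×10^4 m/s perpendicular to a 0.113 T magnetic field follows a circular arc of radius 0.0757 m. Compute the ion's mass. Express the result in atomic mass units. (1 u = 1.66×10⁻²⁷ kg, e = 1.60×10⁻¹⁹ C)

qvB = mv²/r ⇒ m = qBr/v.
m = (2×1.60×10^-19)(0.113)(0.0757) / (1.50×10^4) = 1.82×10^-25 kg = 110 u.

m ≈ 110 u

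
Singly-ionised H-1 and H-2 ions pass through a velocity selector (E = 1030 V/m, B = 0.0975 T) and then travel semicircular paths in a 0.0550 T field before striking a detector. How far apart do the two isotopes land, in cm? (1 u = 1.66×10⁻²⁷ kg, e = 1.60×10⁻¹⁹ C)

Both emerge at v = E/B₁ = 1.06×10^4 m/s.
r = mv/(qB₂), so r₁ = 1.99×10^-3 m and r₂ = 3.99×10^-3 m, giving Δr = 1.99×10^-3 m.
After a semicircle each ion lands a diameter 2r from the entry slit, so the separation is 2Δr = 3.99×10^-3 m.

Δd ≈ 0.399 cm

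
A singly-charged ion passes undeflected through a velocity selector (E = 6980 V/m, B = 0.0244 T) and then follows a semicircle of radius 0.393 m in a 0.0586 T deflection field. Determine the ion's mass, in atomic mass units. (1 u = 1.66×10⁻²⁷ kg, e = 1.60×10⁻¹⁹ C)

m ≈ 7.76 u

v = E/B₁ = 2.86×10^5 m/s.
From r = mv/(qB₂), m = qB₂r/v = (1×1.60×10^-19)(0.0586)(0.393) / (2.86×10^5) = 1.29×10^-26 kg.
In atomic mass units: m = 1.29×10^-26 / 1.66×10^-27 = 7.76 u.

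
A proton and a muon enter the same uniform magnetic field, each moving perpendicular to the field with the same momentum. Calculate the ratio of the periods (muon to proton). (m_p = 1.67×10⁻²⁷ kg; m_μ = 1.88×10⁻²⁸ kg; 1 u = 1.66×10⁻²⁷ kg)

T = 2πm/(qB) is independent of speed, so T₂/T₁ = (m₂/q₂)/(m₁/q₁).
T_{muon}/T_{proton} = (1.88×10^-28/1e) / (1.67×10^-27/1e) = 0.113.

ratio ≈ 0.113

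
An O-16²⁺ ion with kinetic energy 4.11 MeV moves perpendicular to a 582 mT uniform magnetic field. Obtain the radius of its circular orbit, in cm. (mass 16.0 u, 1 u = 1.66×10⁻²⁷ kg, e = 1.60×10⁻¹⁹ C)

r ≈ 100 cm

Convert the energy: K = 4.11 MeV = 6.58×10^-13 J.
v = √(2K/m) = √(2·6.58×10^-13/2.66×10^-26) = 7.04×10^6 m/s.
r = mv/(qB) = (2.66×10^-26)(7.04×10^6) / [(2×1.60×10^-19)(0.582)] = 1.00 m.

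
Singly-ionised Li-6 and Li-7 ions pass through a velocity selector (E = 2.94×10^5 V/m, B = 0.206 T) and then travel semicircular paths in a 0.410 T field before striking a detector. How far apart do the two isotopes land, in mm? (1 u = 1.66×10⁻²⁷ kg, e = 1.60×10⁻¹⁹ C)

Both emerge at v = E/B₁ = 1.43×10^6 m/s.
r = mv/(qB₂), so r₁ = 0.2167 m and r₂ = 0.2528 m, giving Δr = 0.0361 m.
After a semicircle each ion lands a diameter 2r from the entry slit, so the separation is 2Δr = 0.0722 m.

Δd ≈ 72.2 mm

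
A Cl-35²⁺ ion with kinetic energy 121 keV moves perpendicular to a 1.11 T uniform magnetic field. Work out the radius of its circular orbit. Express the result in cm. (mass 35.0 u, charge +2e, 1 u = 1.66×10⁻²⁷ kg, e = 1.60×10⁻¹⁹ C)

r ≈ 13.4 cm

Convert the energy: K = 121 keV = 1.94×10^-14 J.
v = √(2K/m) = √(2·1.94×10^-14/5.81×10^-26) = 8.16×10^5 m/s.
r = mv/(qB) = (5.81×10^-26)(8.16×10^5) / [(2×1.60×10^-19)(1.11)] = 0.134 m.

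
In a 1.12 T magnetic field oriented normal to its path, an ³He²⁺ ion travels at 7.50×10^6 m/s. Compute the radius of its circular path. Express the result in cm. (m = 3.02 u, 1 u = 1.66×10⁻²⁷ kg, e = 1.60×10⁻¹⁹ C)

The magnetic force provides the centripetal force: qvB = mv²/r, so r = mv/(qB).
r = (5.01×10^-27 kg)(7.50×10^6 m/s) / [(2×1.60×10^-19 C)(1.12 T)] = 0.105 m.

r ≈ 10.5 cm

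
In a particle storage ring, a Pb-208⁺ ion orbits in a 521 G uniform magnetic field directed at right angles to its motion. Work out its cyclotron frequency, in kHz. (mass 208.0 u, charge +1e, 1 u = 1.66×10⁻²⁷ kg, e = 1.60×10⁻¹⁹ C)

f = qB/(2πm) = (1×1.60×10^-19)(0.0521) / [2π(3.45×10^-25)] = 3840 Hz.

f ≈ 3.84 kHz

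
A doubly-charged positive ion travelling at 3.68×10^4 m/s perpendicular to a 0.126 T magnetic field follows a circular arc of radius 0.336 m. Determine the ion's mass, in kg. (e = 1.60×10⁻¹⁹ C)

qvB = mv²/r ⇒ m = qBr/v.
m = (2×1.60×10^-19)(0.126)(0.336) / (3.68×10^4) = 3.68×10^-25 kg.

m ≈ 3.68×10^-25 kg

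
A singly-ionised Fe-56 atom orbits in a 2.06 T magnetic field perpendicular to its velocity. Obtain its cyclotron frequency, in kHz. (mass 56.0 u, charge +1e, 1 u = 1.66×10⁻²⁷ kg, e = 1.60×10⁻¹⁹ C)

f = qB/(2πm) = (1×1.60×10^-19)(2.06) / [2π(9.30×10^-26)] = 5.64×10^5 Hz.

f ≈ 564 kHz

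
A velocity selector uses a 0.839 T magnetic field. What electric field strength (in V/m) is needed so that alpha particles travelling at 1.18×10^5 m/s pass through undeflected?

qE = qvB ⇒ E = vB = (1.18×10^5)(0.839) = 9.90×10^4 V/m.

E ≈ 9.90×10^4 V/m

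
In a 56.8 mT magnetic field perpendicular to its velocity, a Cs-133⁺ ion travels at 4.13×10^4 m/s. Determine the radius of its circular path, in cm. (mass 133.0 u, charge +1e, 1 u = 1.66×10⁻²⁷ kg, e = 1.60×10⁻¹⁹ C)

The magnetic force provides the centripetal force: qvB = mv²/r, so r = mv/(qB).
r = (2.21×10^-25 kg)(4.13×10^4 m/s) / [(1×1.60×10^-19 C)(0.0568 T)] = 1.00 m.

r ≈ 100 cm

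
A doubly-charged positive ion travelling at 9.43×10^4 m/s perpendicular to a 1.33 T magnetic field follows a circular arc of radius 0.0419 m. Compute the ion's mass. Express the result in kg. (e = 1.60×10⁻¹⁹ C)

qvB = mv²/r ⇒ m = qBr/v.
m = (2×1.60×10^-19)(1.33)(0.0419) / (9.43×10^4) = 1.89×10^-25 kg.

m ≈ 1.89×10^-25 kg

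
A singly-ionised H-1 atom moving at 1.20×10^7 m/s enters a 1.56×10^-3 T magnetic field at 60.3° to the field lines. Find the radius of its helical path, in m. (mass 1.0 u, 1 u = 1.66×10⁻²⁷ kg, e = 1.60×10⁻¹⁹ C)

r ≈ 69.3 m

Only the perpendicular component v⊥ = v sin60.3° = 1.04×10^7 m/s is bent by the field.
r = m v⊥ /(qB) = (1.66×10^-27)(1.04×10^7) / [(1×1.60×10^-19)(1.56×10^-3)] = 69.3 m.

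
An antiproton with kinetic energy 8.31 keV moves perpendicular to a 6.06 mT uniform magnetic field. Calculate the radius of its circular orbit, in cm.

Convert the energy: K = 8.31 keV = 1.33×10^-15 J.
v = √(2K/m) = √(2·1.33×10^-15/1.67×10^-27) = 1.26×10^6 m/s.
r = mv/(qB) = (1.67×10^-27)(1.26×10^6) / [(1×1.60×10^-19)(6.06×10^-3)] = 2.17 m.

r ≈ 217 cm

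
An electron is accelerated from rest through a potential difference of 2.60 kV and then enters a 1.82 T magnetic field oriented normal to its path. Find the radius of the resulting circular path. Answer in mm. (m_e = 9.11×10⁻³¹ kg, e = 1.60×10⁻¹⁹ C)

The kinetic energy gained is K = qV = (1×1.60×10^-19)(2600) = 4.16×10^-16 J.
v = √(2K/m) = 3.02×10^7 m/s.
r = mv/(qB) = (9.11×10^-31)(3.02×10^7) / [(1×1.60×10^-19)(1.82)] = 9.45×10^-5 m.

r ≈ 0.0945 mm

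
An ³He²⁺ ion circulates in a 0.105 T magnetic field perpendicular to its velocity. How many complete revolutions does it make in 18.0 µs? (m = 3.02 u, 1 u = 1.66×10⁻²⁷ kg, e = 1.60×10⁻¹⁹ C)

T = 2πm/(qB) = 2π(5.0132×10^-27) / [(2×1.60×10^-19)(0.105)] = 9.3747×10^-7 s.
N = t/T = 1.80×10^-5 / 9.3747×10^-7 ≈ 19.20, so 19 complete revolutions.

N = 19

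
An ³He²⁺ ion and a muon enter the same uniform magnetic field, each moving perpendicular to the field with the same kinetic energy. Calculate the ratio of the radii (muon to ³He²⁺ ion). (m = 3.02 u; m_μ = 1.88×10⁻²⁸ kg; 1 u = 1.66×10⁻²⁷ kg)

r = √(2mK)/(qB) ⇒ at equal K, r ∝ √m/q.
r_{muon}/r_{³He²⁺ ion} = 0.387.

ratio ≈ 0.387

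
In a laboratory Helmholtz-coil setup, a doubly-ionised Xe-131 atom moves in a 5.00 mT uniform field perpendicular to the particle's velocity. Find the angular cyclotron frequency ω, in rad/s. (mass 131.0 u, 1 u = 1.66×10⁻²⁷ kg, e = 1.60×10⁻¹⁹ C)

ω ≈ 7360 rad/s

ω = qB/m = (2×1.60×10^-19)(5.00×10^-3) / (2.17×10^-25) = 7360 rad/s.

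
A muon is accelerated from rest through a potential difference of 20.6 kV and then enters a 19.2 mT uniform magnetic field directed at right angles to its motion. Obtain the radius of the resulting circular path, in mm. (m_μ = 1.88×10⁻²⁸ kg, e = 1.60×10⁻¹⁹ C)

r ≈ 362 mm

The kinetic energy gained is K = qV = (1×1.60×10^-19)(2.06×10^4) = 3.30×10^-15 J.
v = √(2K/m) = 5.92×10^6 m/s.
r = mv/(qB) = (1.88×10^-28)(5.92×10^6) / [(1×1.60×10^-19)(0.0192)] = 0.362 m.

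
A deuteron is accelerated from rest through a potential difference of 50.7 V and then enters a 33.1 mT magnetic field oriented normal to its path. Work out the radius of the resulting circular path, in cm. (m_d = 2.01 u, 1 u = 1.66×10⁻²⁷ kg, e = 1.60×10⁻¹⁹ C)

r ≈ 4.39 cm

The kinetic energy gained is K = qV = (1×1.60×10^-19)(50.7) = 8.11×10^-18 J.
v = √(2K/m) = 6.97×10^4 m/s.
r = mv/(qB) = (3.34×10^-27)(6.97×10^4) / [(1×1.60×10^-19)(0.0331)] = 0.0439 m.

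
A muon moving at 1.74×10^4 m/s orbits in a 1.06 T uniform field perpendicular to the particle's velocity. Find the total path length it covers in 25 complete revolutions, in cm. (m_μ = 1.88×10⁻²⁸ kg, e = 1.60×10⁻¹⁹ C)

L ≈ 0.303 cm

r = mv/(qB) = 1.93×10^-5 m, so one revolution covers 2πr = 1.21×10^-4 m.
In 25 revolutions: L = 25·2πr = 3.03×10^-3 m.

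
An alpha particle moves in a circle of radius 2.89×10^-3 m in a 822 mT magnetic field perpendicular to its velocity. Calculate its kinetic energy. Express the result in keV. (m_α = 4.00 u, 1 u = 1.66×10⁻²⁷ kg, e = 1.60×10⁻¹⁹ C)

K ≈ 0.272 keV

v = qBr/m = (2×1.60×10^-19)(0.822)(2.89×10^-3) / (6.64×10^-27) = 1.14×10^5 m/s.
K = ½mv² = 0.5·(6.64×10^-27)·(1.14×10^5)² = 4.35×10^-17 J = 0.272 keV.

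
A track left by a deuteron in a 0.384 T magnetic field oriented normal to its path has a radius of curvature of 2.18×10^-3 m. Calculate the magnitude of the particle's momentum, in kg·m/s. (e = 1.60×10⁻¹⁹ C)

Since qvB = mv²/r, the momentum p = mv = qBr.
p = (1×1.60×10^-19)(0.384)(2.18×10^-3) = 1.34×10^-22 kg·m/s.

p ≈ 1.34×10^-22 kg·m/s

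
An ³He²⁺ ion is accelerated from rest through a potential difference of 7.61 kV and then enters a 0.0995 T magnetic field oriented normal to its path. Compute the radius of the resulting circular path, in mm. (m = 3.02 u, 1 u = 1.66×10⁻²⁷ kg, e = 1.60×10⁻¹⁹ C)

r ≈ 155 mm

The kinetic energy gained is K = qV = (2×1.60×10^-19)(7610) = 2.44×10^-15 J.
v = √(2K/m) = 9.86×10^5 m/s.
r = mv/(qB) = (5.01×10^-27)(9.86×10^5) / [(2×1.60×10^-19)(0.0995)] = 0.155 m.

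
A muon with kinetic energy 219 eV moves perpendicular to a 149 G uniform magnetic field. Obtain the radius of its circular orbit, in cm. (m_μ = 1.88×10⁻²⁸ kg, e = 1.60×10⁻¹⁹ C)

r ≈ 4.81 cm

Convert the energy: K = 219 eV = 3.50×10^-17 J.
v = √(2K/m) = √(2·3.50×10^-17/1.88×10^-28) = 6.11×10^5 m/s.
r = mv/(qB) = (1.88×10^-28)(6.11×10^5) / [(1×1.60×10^-19)(0.0149)] = 0.0481 m.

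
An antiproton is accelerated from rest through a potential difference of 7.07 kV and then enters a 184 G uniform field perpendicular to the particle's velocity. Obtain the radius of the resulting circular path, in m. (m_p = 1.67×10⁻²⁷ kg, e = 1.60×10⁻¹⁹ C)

The kinetic energy gained is K = qV = (1×1.60×10^-19)(7070) = 1.13×10^-15 J.
v = √(2K/m) = 1.16×10^6 m/s.
r = mv/(qB) = (1.67×10^-27)(1.16×10^6) / [(1×1.60×10^-19)(0.0184)] = 0.660 m.

r ≈ 0.660 m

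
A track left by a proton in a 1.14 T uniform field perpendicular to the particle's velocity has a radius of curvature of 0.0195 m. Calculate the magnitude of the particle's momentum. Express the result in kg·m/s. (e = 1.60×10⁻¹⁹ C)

p ≈ 3.56×10^-21 kg·m/s

Since qvB = mv²/r, the momentum p = mv = qBr.
p = (1×1.60×10^-19)(1.14)(0.0195) = 3.56×10^-21 kg·m/s.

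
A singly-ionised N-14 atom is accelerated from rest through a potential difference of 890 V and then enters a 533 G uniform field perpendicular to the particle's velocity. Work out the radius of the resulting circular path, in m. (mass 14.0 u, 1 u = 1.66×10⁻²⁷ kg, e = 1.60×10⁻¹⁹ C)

The kinetic energy gained is K = qV = (1×1.60×10^-19)(890) = 1.42×10^-16 J.
v = √(2K/m) = 1.11×10^5 m/s.
r = mv/(qB) = (2.32×10^-26)(1.11×10^5) / [(1×1.60×10^-19)(0.0533)] = 0.302 m.

r ≈ 0.302 m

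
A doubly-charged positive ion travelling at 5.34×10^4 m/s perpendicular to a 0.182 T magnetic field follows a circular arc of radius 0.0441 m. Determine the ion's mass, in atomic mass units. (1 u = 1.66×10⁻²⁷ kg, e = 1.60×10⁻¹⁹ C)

m ≈ 29.0 u

qvB = mv²/r ⇒ m = qBr/v.
m = (2×1.60×10^-19)(0.182)(0.0441) / (5.34×10^4) = 4.81×10^-26 kg = 29.0 u.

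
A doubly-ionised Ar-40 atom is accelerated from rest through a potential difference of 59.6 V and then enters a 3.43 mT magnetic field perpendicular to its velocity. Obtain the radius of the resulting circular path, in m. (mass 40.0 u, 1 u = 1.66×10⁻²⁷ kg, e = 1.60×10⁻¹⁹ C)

r ≈ 1.45 m

The kinetic energy gained is K = qV = (2×1.60×10^-19)(59.6) = 1.91×10^-17 J.
v = √(2K/m) = 2.40×10^4 m/s.
r = mv/(qB) = (6.64×10^-26)(2.40×10^4) / [(2×1.60×10^-19)(3.43×10^-3)] = 1.45 m.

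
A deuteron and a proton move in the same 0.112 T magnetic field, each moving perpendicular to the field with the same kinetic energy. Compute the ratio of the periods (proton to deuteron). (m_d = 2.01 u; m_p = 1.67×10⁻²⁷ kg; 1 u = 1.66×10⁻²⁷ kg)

ratio ≈ 0.501

T = 2πm/(qB) is independent of speed, so T₂/T₁ = (m₂/q₂)/(m₁/q₁).
T_{proton}/T_{deuteron} = (1.67×10^-27/1e) / (3.34×10^-27/1e) = 0.501.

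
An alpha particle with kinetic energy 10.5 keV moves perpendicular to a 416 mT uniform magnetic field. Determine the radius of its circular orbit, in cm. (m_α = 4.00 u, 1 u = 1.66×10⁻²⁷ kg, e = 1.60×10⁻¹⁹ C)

r ≈ 3.55 cm

Convert the energy: K = 10.5 keV = 1.68×10^-15 J.
v = √(2K/m) = √(2·1.68×10^-15/6.64×10^-27) = 7.11×10^5 m/s.
r = mv/(qB) = (6.64×10^-27)(7.11×10^5) / [(2×1.60×10^-19)(0.416)] = 0.0355 m.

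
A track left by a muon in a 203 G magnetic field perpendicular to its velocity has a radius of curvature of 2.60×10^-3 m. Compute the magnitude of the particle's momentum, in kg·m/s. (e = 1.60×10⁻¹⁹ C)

Since qvB = mv²/r, the momentum p = mv = qBr.
p = (1×1.60×10^-19)(0.0203)(2.60×10^-3) = 8.44×10^-24 kg·m/s.

p ≈ 8.44×10^-24 kg·m/s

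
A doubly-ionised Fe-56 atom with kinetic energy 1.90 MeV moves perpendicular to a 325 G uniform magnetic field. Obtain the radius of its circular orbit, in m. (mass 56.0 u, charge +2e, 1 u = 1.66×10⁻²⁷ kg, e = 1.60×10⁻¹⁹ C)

Convert the energy: K = 1.90 MeV = 3.04×10^-13 J.
v = √(2K/m) = √(2·3.04×10^-13/9.30×10^-26) = 2.56×10^6 m/s.
r = mv/(qB) = (9.30×10^-26)(2.56×10^6) / [(2×1.60×10^-19)(0.0325)] = 22.9 m.

r ≈ 22.9 m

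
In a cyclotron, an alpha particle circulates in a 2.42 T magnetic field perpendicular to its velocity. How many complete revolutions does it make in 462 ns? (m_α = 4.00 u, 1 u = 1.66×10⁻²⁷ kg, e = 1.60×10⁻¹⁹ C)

N = 8

T = 2πm/(qB) = 2π(6.64×10^-27) / [(2×1.60×10^-19)(2.42)] = 5.3874×10^-8 s.
N = t/T = 4.62×10^-7 / 5.3874×10^-8 ≈ 8.58, so 8 complete revolutions.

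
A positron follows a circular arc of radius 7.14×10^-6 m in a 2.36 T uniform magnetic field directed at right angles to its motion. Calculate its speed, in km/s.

v ≈ 2960 km/s

From qvB = mv²/r, v = qBr/m.
v = (1×1.60×10^-19)(2.36)(7.14×10^-6) / (9.11×10^-31) = 2.96×10^6 m/s.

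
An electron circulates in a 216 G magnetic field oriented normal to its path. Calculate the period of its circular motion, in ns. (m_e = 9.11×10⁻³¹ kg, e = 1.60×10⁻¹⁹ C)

The cyclotron period is independent of speed: T = 2πm/(qB).
T = 2π(9.11×10^-31) / [(1×1.60×10^-19)(0.0216)] = 1.66×10^-9 s.

T ≈ 1.66 ns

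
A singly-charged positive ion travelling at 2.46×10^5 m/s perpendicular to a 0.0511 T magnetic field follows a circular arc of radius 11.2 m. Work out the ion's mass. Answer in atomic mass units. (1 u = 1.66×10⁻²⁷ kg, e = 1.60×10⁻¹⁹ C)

m ≈ 224 u

qvB = mv²/r ⇒ m = qBr/v.
m = (1×1.60×10^-19)(0.0511)(11.2) / (2.46×10^5) = 3.72×10^-25 kg = 224 u.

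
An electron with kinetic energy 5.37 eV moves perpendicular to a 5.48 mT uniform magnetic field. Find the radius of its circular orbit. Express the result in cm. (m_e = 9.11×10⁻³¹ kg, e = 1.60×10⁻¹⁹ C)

r ≈ 0.143 cm

Convert the energy: K = 5.37 eV = 8.59×10^-19 J.
v = √(2K/m) = √(2·8.59×10^-19/9.11×10^-31) = 1.37×10^6 m/s.
r = mv/(qB) = (9.11×10^-31)(1.37×10^6) / [(1×1.60×10^-19)(5.48×10^-3)] = 1.43×10^-3 m.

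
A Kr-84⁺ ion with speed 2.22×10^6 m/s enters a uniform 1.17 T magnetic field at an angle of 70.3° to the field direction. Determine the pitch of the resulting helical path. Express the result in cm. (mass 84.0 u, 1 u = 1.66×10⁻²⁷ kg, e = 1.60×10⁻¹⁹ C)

The velocity component along B is v∥ = v cos70.3° = 7.48×10^5 m/s.
The cyclotron period T = 2πm/(qB) = 4.68×10^-6 s is set by m, q, B alone.
Pitch = v∥·T = (7.48×10^5)(4.68×10^-6) = 3.50 m.

pitch ≈ 350 cm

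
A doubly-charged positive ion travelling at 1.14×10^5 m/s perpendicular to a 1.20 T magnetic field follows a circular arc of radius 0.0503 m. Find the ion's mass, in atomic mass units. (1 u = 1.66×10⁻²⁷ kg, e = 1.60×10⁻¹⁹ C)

qvB = mv²/r ⇒ m = qBr/v.
m = (2×1.60×10^-19)(1.20)(0.0503) / (1.14×10^5) = 1.69×10^-25 kg = 102 u.

m ≈ 102 u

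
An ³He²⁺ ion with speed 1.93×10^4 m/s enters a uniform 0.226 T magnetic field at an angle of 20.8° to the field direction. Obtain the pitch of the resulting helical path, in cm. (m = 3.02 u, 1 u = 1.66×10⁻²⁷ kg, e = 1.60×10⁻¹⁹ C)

The velocity component along B is v∥ = v cos20.8° = 1.80×10^4 m/s.
The cyclotron period T = 2πm/(qB) = 4.36×10^-7 s is set by m, q, B alone.
Pitch = v∥·T = (1.80×10^4)(4.36×10^-7) = 7.86×10^-3 m.

pitch ≈ 0.786 cm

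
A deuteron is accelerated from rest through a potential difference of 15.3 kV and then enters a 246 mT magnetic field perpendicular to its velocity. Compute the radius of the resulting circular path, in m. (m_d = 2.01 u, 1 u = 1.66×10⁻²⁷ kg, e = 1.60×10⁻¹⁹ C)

r ≈ 0.103 m

The kinetic energy gained is K = qV = (1×1.60×10^-19)(1.53×10^4) = 2.45×10^-15 J.
v = √(2K/m) = 1.21×10^6 m/s.
r = mv/(qB) = (3.34×10^-27)(1.21×10^6) / [(1×1.60×10^-19)(0.246)] = 0.103 m.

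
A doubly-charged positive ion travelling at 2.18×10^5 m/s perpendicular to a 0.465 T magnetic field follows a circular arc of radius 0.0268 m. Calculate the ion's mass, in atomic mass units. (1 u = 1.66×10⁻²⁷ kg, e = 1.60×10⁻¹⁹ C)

m ≈ 11.0 u

qvB = mv²/r ⇒ m = qBr/v.
m = (2×1.60×10^-19)(0.465)(0.0268) / (2.18×10^5) = 1.83×10^-26 kg = 11.0 u.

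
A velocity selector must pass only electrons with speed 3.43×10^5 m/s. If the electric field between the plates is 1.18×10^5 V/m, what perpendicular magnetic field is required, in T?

qE = qvB ⇒ B = E/v = (1.18×10^5) / (3.43×10^5) = 0.344 T.

B ≈ 0.344 T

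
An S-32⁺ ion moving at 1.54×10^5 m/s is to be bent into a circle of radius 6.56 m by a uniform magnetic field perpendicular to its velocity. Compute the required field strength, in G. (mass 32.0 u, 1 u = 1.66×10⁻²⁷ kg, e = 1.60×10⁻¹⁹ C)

B ≈ 77.9 G

qvB = mv²/r gives B = mv/(qr).
B = (5.31×10^-26)(1.54×10^5) / [(1×1.60×10^-19)(6.56)] = 7.79×10^-3 T.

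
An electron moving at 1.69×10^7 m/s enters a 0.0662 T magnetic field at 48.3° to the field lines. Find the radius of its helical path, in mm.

r ≈ 1.09 mm

Only the perpendicular component v⊥ = v sin48.3° = 1.26×10^7 m/s is bent by the field.
r = m v⊥ /(qB) = (9.11×10^-31)(1.26×10^7) / [(1×1.60×10^-19)(0.0662)] = 1.09×10^-3 m.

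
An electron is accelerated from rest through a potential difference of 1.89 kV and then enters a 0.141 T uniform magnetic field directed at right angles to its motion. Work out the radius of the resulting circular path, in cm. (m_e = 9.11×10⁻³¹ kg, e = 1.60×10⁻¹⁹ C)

The kinetic energy gained is K = qV = (1×1.60×10^-19)(1890) = 3.02×10^-16 J.
v = √(2K/m) = 2.58×10^7 m/s.
r = mv/(qB) = (9.11×10^-31)(2.58×10^7) / [(1×1.60×10^-19)(0.141)] = 1.04×10^-3 m.

r ≈ 0.104 cm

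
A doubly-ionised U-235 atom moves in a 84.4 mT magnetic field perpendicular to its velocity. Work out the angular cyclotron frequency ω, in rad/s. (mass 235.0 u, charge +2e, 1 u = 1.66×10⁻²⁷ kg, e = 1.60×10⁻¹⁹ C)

ω = qB/m = (2×1.60×10^-19)(0.0844) / (3.90×10^-25) = 6.92×10^4 rad/s.

ω ≈ 6.92×10^4 rad/s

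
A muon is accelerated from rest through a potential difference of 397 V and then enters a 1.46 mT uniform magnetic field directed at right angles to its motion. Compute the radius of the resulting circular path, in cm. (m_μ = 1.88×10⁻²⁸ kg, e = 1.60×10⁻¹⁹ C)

The kinetic energy gained is K = qV = (1×1.60×10^-19)(397) = 6.35×10^-17 J.
v = √(2K/m) = 8.22×10^5 m/s.
r = mv/(qB) = (1.88×10^-28)(8.22×10^5) / [(1×1.60×10^-19)(1.46×10^-3)] = 0.662 m.

r ≈ 66.2 cm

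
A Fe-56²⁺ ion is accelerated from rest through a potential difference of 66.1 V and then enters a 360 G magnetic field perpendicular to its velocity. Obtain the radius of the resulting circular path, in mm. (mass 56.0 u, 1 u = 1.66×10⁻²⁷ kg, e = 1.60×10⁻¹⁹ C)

The kinetic energy gained is K = qV = (2×1.60×10^-19)(66.1) = 2.12×10^-17 J.
v = √(2K/m) = 2.13×10^4 m/s.
r = mv/(qB) = (9.30×10^-26)(2.13×10^4) / [(2×1.60×10^-19)(0.0360)] = 0.172 m.

r ≈ 172 mm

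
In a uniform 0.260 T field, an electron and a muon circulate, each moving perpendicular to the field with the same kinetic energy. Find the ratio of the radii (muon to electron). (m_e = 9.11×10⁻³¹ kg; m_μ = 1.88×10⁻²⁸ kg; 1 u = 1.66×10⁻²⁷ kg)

ratio ≈ 14.4

r = √(2mK)/(qB) ⇒ at equal K, r ∝ √m/q.
r_{muon}/r_{electron} = 14.4.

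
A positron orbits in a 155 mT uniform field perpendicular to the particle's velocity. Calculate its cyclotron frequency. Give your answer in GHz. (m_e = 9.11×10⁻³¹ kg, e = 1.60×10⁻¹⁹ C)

f ≈ 4.33 GHz

f = qB/(2πm) = (1×1.60×10^-19)(0.155) / [2π(9.11×10^-31)] = 4.33×10^9 Hz.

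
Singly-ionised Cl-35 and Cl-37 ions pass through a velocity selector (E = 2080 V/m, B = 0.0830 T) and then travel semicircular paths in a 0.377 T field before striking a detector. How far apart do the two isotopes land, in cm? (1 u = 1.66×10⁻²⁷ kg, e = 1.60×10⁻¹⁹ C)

Both emerge at v = E/B₁ = 2.51×10^4 m/s.
r = mv/(qB₂), so r₁ = 0.02414 m and r₂ = 0.02552 m, giving Δr = 1.38×10^-3 m.
After a semicircle each ion lands a diameter 2r from the entry slit, so the separation is 2Δr = 2.76×10^-3 m.

Δd ≈ 0.276 cm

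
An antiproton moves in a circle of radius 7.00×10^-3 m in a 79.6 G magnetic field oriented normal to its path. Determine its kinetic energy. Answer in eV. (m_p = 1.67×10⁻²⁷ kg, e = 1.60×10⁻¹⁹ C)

v = qBr/m = (1×1.60×10^-19)(7.96×10^-3)(7.00×10^-3) / (1.67×10^-27) = 5340 m/s.
K = ½mv² = 0.5·(1.67×10^-27)·(5340)² = 2.38×10^-20 J = 0.149 eV.

K ≈ 0.149 eV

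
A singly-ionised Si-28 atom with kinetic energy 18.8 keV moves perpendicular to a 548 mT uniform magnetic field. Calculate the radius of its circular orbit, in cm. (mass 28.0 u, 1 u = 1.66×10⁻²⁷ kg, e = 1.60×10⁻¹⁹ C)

Convert the energy: K = 18.8 keV = 3.01×10^-15 J.
v = √(2K/m) = √(2·3.01×10^-15/4.65×10^-26) = 3.60×10^5 m/s.
r = mv/(qB) = (4.65×10^-26)(3.60×10^5) / [(1×1.60×10^-19)(0.548)] = 0.191 m.

r ≈ 19.1 cm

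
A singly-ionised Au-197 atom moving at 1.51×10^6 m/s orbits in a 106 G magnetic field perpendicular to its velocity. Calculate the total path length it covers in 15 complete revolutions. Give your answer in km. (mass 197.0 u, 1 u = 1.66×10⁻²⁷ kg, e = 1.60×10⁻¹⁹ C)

L ≈ 27.4 km

r = mv/(qB) = 291 m, so one revolution covers 2πr = 1830 m.
In 15 revolutions: L = 15·2πr = 2.74×10^4 m.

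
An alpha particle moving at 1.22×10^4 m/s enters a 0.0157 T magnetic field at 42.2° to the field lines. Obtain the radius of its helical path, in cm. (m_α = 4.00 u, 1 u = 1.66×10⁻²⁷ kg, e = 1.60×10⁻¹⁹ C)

r ≈ 1.08 cm

Only the perpendicular component v⊥ = v sin42.2° = 8190 m/s is bent by the field.
r = m v⊥ /(qB) = (6.64×10^-27)(8190) / [(2×1.60×10^-19)(0.0157)] = 0.0108 m.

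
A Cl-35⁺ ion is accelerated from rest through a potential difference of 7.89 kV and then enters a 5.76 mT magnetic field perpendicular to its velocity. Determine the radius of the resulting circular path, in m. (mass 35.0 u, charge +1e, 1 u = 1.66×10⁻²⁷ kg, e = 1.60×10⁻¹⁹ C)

r ≈ 13.1 m

The kinetic energy gained is K = qV = (1×1.60×10^-19)(7890) = 1.26×10^-15 J.
v = √(2K/m) = 2.08×10^5 m/s.
r = mv/(qB) = (5.81×10^-26)(2.08×10^5) / [(1×1.60×10^-19)(5.76×10^-3)] = 13.1 m.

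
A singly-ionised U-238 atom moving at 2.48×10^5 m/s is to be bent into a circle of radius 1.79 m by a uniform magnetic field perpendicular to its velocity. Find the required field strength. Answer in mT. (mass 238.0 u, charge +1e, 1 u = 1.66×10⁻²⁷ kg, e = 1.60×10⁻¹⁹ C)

qvB = mv²/r gives B = mv/(qr).
B = (3.95×10^-25)(2.48×10^5) / [(1×1.60×10^-19)(1.79)] = 0.342 T.

B ≈ 342 mT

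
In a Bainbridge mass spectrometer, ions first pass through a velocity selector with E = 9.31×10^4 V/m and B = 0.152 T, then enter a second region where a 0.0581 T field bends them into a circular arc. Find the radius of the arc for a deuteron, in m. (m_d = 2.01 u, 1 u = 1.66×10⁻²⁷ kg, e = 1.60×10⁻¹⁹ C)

r ≈ 0.220 m

The selector passes v = E/B = 9.31×10^4/0.152 = 6.12×10^5 m/s.
In the deflection region, r = mv/(qB₂) = (3.34×10^-27)(6.12×10^5) / [(1×1.60×10^-19)(0.0581)] = 0.220 m.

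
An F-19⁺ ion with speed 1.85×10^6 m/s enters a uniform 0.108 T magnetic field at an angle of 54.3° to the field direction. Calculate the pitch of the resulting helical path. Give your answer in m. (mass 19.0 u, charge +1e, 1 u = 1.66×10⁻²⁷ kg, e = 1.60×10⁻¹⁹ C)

The velocity component along B is v∥ = v cos54.3° = 1.08×10^6 m/s.
The cyclotron period T = 2πm/(qB) = 1.15×10^-5 s is set by m, q, B alone.
Pitch = v∥·T = (1.08×10^6)(1.15×10^-5) = 12.4 m.

pitch ≈ 12.4 m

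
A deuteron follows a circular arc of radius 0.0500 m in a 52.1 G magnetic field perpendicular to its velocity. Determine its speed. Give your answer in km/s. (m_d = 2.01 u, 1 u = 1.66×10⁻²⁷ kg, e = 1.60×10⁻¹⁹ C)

From qvB = mv²/r, v = qBr/m.
v = (1×1.60×10^-19)(5.21×10^-3)(0.0500) / (3.34×10^-27) = 1.25×10^4 m/s.

v ≈ 12.5 km/s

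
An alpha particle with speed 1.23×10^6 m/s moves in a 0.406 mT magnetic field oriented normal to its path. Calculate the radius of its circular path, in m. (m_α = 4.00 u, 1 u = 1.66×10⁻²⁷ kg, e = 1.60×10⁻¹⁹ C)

The magnetic force provides the centripetal force: qvB = mv²/r, so r = mv/(qB).
r = (6.64×10^-27 kg)(1.23×10^6 m/s) / [(2×1.60×10^-19 C)(4.06×10^-4 T)] = 62.9 m.

r ≈ 62.9 m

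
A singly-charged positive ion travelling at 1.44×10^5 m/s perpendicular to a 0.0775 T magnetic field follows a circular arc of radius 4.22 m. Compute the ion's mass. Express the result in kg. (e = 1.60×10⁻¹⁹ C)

qvB = mv²/r ⇒ m = qBr/v.
m = (1×1.60×10^-19)(0.0775)(4.22) / (1.44×10^5) = 3.63×10^-25 kg.

m ≈ 3.63×10^-25 kg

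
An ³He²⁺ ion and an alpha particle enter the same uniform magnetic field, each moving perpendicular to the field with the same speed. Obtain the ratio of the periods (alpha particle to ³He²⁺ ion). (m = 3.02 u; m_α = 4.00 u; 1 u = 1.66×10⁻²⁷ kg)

ratio ≈ 1.32

T = 2πm/(qB) is independent of speed, so T₂/T₁ = (m₂/q₂)/(m₁/q₁).
T_{alpha particle}/T_{³He²⁺ ion} = (6.64×10^-27/2e) / (5.01×10^-27/2e) = 1.32.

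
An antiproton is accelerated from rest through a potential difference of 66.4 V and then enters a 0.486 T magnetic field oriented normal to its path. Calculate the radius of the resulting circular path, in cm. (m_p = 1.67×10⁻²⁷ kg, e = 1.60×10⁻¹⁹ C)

r ≈ 0.242 cm

The kinetic energy gained is K = qV = (1×1.60×10^-19)(66.4) = 1.06×10^-17 J.
v = √(2K/m) = 1.13×10^5 m/s.
r = mv/(qB) = (1.67×10^-27)(1.13×10^5) / [(1×1.60×10^-19)(0.486)] = 2.42×10^-3 m.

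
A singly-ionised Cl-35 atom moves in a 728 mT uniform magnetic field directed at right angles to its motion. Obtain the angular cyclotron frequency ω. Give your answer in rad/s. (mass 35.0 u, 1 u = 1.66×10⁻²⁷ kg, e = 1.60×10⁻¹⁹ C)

ω ≈ 2.00×10^6 rad/s

ω = qB/m = (1×1.60×10^-19)(0.728) / (5.81×10^-26) = 2.00×10^6 rad/s.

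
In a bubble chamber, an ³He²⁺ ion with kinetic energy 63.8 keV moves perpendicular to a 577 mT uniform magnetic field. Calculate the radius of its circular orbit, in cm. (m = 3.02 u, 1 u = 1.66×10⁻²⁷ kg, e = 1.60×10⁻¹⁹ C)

r ≈ 5.48 cm

Convert the energy: K = 63.8 keV = 1.02×10^-14 J.
v = √(2K/m) = √(2·1.02×10^-14/5.01×10^-27) = 2.02×10^6 m/s.
r = mv/(qB) = (5.01×10^-27)(2.02×10^6) / [(2×1.60×10^-19)(0.577)] = 0.0548 m.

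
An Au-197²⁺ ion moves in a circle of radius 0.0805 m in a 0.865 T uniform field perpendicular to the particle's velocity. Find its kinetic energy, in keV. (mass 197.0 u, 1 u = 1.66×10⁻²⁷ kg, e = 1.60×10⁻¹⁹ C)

v = qBr/m = (2×1.60×10^-19)(0.865)(0.0805) / (3.27×10^-25) = 6.81×10^4 m/s.
K = ½mv² = 0.5·(3.27×10^-25)·(6.81×10^4)² = 7.59×10^-16 J = 4.74 keV.

K ≈ 4.74 keV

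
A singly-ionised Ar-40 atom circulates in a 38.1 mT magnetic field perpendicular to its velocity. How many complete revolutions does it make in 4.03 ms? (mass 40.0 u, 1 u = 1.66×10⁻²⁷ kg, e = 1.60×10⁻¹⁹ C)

N = 58

T = 2πm/(qB) = 2π(6.64×10^-26) / [(1×1.60×10^-19)(0.0381)] = 6.8439×10^-5 s.
N = t/T = 4.03×10^-3 / 6.8439×10^-5 ≈ 58.88, so 58 complete revolutions.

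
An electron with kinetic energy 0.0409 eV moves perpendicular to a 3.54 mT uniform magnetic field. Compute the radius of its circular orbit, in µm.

r ≈ 193 µm

Convert the energy: K = 0.0409 eV = 6.54×10^-21 J.
v = √(2K/m) = √(2·6.54×10^-21/9.11×10^-31) = 1.20×10^5 m/s.
r = mv/(qB) = (9.11×10^-31)(1.20×10^5) / [(1×1.60×10^-19)(3.54×10^-3)] = 1.93×10^-4 m.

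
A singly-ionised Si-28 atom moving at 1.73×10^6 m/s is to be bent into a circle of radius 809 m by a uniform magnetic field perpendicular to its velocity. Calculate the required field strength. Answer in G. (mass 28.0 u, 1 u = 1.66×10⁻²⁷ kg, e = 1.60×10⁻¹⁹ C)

qvB = mv²/r gives B = mv/(qr).
B = (4.65×10^-26)(1.73×10^6) / [(1×1.60×10^-19)(809)] = 6.21×10^-4 T.

B ≈ 6.21 G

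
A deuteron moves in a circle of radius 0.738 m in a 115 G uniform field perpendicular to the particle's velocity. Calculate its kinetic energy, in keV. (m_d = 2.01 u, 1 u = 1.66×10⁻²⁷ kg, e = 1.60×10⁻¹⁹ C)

v = qBr/m = (1×1.60×10^-19)(0.0115)(0.738) / (3.34×10^-27) = 4.07×10^5 m/s.
K = ½mv² = 0.5·(3.34×10^-27)·(4.07×10^5)² = 2.76×10^-16 J = 1.73 keV.

K ≈ 1.73 keV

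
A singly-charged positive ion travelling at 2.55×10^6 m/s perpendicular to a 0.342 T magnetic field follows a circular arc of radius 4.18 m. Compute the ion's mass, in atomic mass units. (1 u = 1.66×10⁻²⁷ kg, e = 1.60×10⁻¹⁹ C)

m ≈ 54.0 u

qvB = mv²/r ⇒ m = qBr/v.
m = (1×1.60×10^-19)(0.342)(4.18) / (2.55×10^6) = 8.97×10^-26 kg = 54.0 u.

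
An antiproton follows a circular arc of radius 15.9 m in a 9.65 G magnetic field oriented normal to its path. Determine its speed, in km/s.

v ≈ 1470 km/s

From qvB = mv²/r, v = qBr/m.
v = (1×1.60×10^-19)(9.65×10^-4)(15.9) / (1.67×10^-27) = 1.47×10^6 m/s.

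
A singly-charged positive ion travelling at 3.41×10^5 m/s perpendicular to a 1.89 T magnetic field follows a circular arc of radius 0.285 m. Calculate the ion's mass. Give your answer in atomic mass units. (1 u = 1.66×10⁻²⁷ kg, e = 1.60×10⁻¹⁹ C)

m ≈ 152 u

qvB = mv²/r ⇒ m = qBr/v.
m = (1×1.60×10^-19)(1.89)(0.285) / (3.41×10^5) = 2.53×10^-25 kg = 152 u.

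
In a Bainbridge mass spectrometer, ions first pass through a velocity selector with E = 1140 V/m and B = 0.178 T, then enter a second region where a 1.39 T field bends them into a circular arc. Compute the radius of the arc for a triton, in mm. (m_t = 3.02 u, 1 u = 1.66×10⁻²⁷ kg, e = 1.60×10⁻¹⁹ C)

The selector passes v = E/B = 1140/0.178 = 6400 m/s.
In the deflection region, r = mv/(qB₂) = (5.01×10^-27)(6400) / [(1×1.60×10^-19)(1.39)] = 1.44×10^-4 m.

r ≈ 0.144 mm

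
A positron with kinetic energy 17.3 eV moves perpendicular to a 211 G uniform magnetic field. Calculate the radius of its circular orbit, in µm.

Convert the energy: K = 17.3 eV = 2.77×10^-18 J.
v = √(2K/m) = √(2·2.77×10^-18/9.11×10^-31) = 2.47×10^6 m/s.
r = mv/(qB) = (9.11×10^-31)(2.47×10^6) / [(1×1.60×10^-19)(0.0211)] = 6.65×10^-4 m.

r ≈ 665 µm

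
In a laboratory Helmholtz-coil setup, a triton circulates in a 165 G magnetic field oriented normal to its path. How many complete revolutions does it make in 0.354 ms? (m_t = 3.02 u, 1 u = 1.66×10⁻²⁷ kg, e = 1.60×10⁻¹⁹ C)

N = 29

T = 2πm/(qB) = 2π(5.0132×10^-27) / [(1×1.60×10^-19)(0.0165)] = 1.1931×10^-5 s.
N = t/T = 3.54×10^-4 / 1.1931×10^-5 ≈ 29.67, so 29 complete revolutions.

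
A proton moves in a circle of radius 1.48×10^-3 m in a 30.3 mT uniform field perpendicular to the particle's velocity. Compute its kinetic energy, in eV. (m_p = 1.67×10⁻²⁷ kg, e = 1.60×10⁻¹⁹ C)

v = qBr/m = (1×1.60×10^-19)(0.0303)(1.48×10^-3) / (1.67×10^-27) = 4300 m/s.
K = ½mv² = 0.5·(1.67×10^-27)·(4300)² = 1.54×10^-20 J = 0.0963 eV.

K ≈ 0.0963 eV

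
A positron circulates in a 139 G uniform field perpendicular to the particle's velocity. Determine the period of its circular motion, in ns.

The cyclotron period is independent of speed: T = 2πm/(qB).
T = 2π(9.11×10^-31) / [(1×1.60×10^-19)(0.0139)] = 2.57×10^-9 s.

T ≈ 2.57 ns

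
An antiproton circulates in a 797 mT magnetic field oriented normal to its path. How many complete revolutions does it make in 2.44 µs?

T = 2πm/(qB) = 2π(1.67×10^-27) / [(1×1.60×10^-19)(0.797)] = 8.2285×10^-8 s.
N = t/T = 2.44×10^-6 / 8.2285×10^-8 ≈ 29.65, so 29 complete revolutions.

N = 29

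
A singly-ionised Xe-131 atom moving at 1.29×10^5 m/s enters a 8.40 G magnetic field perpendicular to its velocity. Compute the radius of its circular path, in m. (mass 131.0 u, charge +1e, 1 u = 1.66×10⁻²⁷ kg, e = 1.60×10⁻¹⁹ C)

r ≈ 209 m

The magnetic force provides the centripetal force: qvB = mv²/r, so r = mv/(qB).
r = (2.17×10^-25 kg)(1.29×10^5 m/s) / [(1×1.60×10^-19 C)(8.40×10^-4 T)] = 209 m.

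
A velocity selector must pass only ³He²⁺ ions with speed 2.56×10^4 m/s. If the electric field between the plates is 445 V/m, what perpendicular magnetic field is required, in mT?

qE = qvB ⇒ B = E/v = (445) / (2.56×10^4) = 0.0174 T.

B ≈ 17.4 mT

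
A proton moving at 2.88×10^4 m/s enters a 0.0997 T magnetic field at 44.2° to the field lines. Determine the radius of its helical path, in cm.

Only the perpendicular component v⊥ = v sin44.2° = 2.01×10^4 m/s is bent by the field.
r = m v⊥ /(qB) = (1.67×10^-27)(2.01×10^4) / [(1×1.60×10^-19)(0.0997)] = 2.10×10^-3 m.

r ≈ 0.210 cm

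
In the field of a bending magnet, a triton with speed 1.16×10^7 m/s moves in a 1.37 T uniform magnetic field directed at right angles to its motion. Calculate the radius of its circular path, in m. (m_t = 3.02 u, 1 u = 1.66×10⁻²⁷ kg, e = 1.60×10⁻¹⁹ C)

The magnetic force provides the centripetal force: qvB = mv²/r, so r = mv/(qB).
r = (5.01×10^-27 kg)(1.16×10^7 m/s) / [(1×1.60×10^-19 C)(1.37 T)] = 0.265 m.

r ≈ 0.265 m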